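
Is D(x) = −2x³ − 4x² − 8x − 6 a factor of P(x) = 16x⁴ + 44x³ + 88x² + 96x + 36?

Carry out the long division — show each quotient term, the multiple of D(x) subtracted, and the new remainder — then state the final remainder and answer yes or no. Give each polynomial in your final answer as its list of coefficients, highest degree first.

Step 1: lead(16x⁴ + 44x³ + 88x² + 96x + 36) ÷ lead(D) = 16x⁴ ÷ −2x³ = −8x. Subtract (−8x)·D = 16x⁴ + 32x³ + 64x² + 48x. Remainder: 12x³ + 24x² + 48x + 36.
Step 2: lead(12x³ + 24x² + 48x + 36) ÷ lead(D) = 12x³ ÷ −2x³ = −6. Subtract (−6)·D = 12x³ + 24x² + 48x + 36. Remainder: 0.

R = [0], so D(x) is a factor of P(x). yes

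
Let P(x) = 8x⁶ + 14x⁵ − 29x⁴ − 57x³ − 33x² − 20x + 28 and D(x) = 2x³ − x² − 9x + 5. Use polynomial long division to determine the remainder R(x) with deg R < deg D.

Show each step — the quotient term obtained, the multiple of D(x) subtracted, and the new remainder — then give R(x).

Step 1: lead(8x⁶ + 14x⁵ − 29x⁴ − 57x³ − 33x² − 20x + 28) ÷ lead(D) = 8x⁶ ÷ 2x³ = 4x³. Subtract (4x³)·D = 8x⁶ − 4x⁵ − 36x⁴ + 20x³. Remainder: 18x⁵ + 7x⁴ − 77x³ − 33x² − 20x + 28.
Step 2: lead(18x⁵ + 7x⁴ − 77x³ − 33x² − 20x + 28) ÷ lead(D) = 18x⁵ ÷ 2x³ = 9x². Subtract (9x²)·D = 18x⁵ − 9x⁴ − 81x³ + 45x². Remainder: 16x⁴ + 4x³ − 78x² − 20x + 28.
Step 3: lead(16x⁴ + 4x³ − 78x² − 20x + 28) ÷ lead(D) = 16x⁴ ÷ 2x³ = 8x. Subtract (8x)·D = 16x⁴ − 8x³ − 72x² + 40x. Remainder: 12x³ − 6x² − 60x + 28.
Step 4: lead(12x³ − 6x² − 60x + 28) ÷ lead(D) = 12x³ ÷ 2x³ = 6. Subtract (6)·D = 12x³ − 6x² − 54x + 30. Remainder: −6x − 2.

R(x) = −6x − 2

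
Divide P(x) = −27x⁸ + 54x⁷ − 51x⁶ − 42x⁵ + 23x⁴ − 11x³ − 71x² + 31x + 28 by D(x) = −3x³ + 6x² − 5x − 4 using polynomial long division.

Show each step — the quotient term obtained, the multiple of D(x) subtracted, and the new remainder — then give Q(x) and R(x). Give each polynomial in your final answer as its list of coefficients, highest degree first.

Q = [9, 0, 2, 6, 1, -7]; R = [0]

Step 1: lead(−27x⁸ + 54x⁷ − 51x⁶ − 42x⁵ + 23x⁴ − 11x³ − 71x² + 31x + 28) ÷ lead(D) = −27x⁸ ÷ −3x³ = 9x⁵. Subtract (9x⁵)·D = −27x⁸ + 54x⁷ − 45x⁶ − 36x⁵. Remainder: −6x⁶ − 6x⁵ + 23x⁴ − 11x³ − 71x² + 31x + 28.
Step 2: lead(−6x⁶ − 6x⁵ + 23x⁴ − 11x³ − 71x² + 31x + 28) ÷ lead(D) = −6x⁶ ÷ −3x³ = 2x³. Subtract (2x³)·D = −6x⁶ + 12x⁵ − 10x⁴ − 8x³. Remainder: −18x⁵ + 33x⁴ − 3x³ − 71x² + 31x + 28.
Step 3: lead(−18x⁵ + 33x⁴ − 3x³ − 71x² + 31x + 28) ÷ lead(D) = −18x⁵ ÷ −3x³ = 6x². Subtract (6x²)·D = −18x⁵ + 36x⁴ − 30x³ − 24x². Remainder: −3x⁴ + 27x³ − 47x² + 31x + 28.
Step 4: lead(−3x⁴ + 27x³ − 47x² + 31x + 28) ÷ lead(D) = −3x⁴ ÷ −3x³ = x. Subtract (x)·D = −3x⁴ + 6x³ − 5x² − 4x. Remainder: 21x³ − 42x² + 35x + 28.
Step 5: lead(21x³ − 42x² + 35x + 28) ÷ lead(D) = 21x³ ÷ −3x³ = −7. Subtract (−7)·D = 21x³ − 42x² + 35x + 28. Remainder: 0.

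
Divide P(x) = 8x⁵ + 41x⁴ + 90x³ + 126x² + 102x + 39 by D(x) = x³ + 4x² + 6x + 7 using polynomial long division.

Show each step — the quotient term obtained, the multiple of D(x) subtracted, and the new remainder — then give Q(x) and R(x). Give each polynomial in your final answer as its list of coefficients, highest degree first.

Q = [8, 9, 6]; R = [-8, 3, -3]

Step 1: lead(8x⁵ + 41x⁴ + 90x³ + 126x² + 102x + 39) ÷ lead(D) = 8x⁵ ÷ x³ = 8x². Subtract (8x²)·D = 8x⁵ + 32x⁴ + 48x³ + 56x². Remainder: 9x⁴ + 42x³ + 70x² + 102x + 39.
Step 2: lead(9x⁴ + 42x³ + 70x² + 102x + 39) ÷ lead(D) = 9x⁴ ÷ x³ = 9x. Subtract (9x)·D = 9x⁴ + 36x³ + 54x² + 63x. Remainder: 6x³ + 16x² + 39x + 39.
Step 3: lead(6x³ + 16x² + 39x + 39) ÷ lead(D) = 6x³ ÷ x³ = 6. Subtract (6)·D = 6x³ + 24x² + 36x + 42. Remainder: −8x² + 3x − 3.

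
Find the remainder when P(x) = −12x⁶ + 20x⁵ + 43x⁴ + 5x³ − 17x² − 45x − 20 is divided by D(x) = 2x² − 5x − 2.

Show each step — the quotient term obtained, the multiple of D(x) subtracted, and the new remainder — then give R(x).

R(x) = −6

Step 1: lead(−12x⁶ + 20x⁵ + 43x⁴ + 5x³ − 17x² − 45x − 20) ÷ lead(D) = −12x⁶ ÷ 2x² = −6x⁴. Subtract (−6x⁴)·D = −12x⁶ + 30x⁵ + 12x⁴. Remainder: −10x⁵ + 31x⁴ + 5x³ − 17x² − 45x − 20.
Step 2: lead(−10x⁵ + 31x⁴ + 5x³ − 17x² − 45x − 20) ÷ lead(D) = −10x⁵ ÷ 2x² = −5x³. Subtract (−5x³)·D = −10x⁵ + 25x⁴ + 10x³. Remainder: 6x⁴ − 5x³ − 17x² − 45x − 20.
Step 3: lead(6x⁴ − 5x³ − 17x² − 45x − 20) ÷ lead(D) = 6x⁴ ÷ 2x² = 3x². Subtract (3x²)·D = 6x⁴ − 15x³ − 6x². Remainder: 10x³ − 11x² − 45x − 20.
Step 4: lead(10x³ − 11x² − 45x − 20) ÷ lead(D) = 10x³ ÷ 2x² = 5x. Subtract (5x)·D = 10x³ − 25x² − 10x. Remainder: 14x² − 35x − 20.
Step 5: lead(14x² − 35x − 20) ÷ lead(D) = 14x² ÷ 2x² = 7. Subtract (7)·D = 14x² − 35x − 14. Remainder: −6.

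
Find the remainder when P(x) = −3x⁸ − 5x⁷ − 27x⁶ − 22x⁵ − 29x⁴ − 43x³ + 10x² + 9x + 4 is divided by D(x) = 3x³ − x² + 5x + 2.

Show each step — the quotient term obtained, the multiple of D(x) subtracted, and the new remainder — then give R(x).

Step 1: lead(−3x⁸ − 5x⁷ − 27x⁶ − 22x⁵ − 29x⁴ − 43x³ + 10x² + 9x + 4) ÷ lead(D) = −3x⁸ ÷ 3x³ = −x⁵. Subtract (−x⁵)·D = −3x⁸ + x⁷ − 5x⁶ − 2x⁵. Remainder: −6x⁷ − 22x⁶ − 20x⁵ − 29x⁴ − 43x³ + 10x² + 9x + 4.
Step 2: lead(−6x⁷ − 22x⁶ − 20x⁵ − 29x⁴ − 43x³ + 10x² + 9x + 4) ÷ lead(D) = −6x⁷ ÷ 3x³ = −2x⁴. Subtract (−2x⁴)·D = −6x⁷ + 2x⁶ − 10x⁵ − 4x⁴. Remainder: −24x⁶ − 10x⁵ − 25x⁴ − 43x³ + 10x² + 9x + 4.
Step 3: lead(−24x⁶ − 10x⁵ − 25x⁴ − 43x³ + 10x² + 9x + 4) ÷ lead(D) = −24x⁶ ÷ 3x³ = −8x³. Subtract (−8x³)·D = −24x⁶ + 8x⁵ − 40x⁴ − 16x³. Remainder: −18x⁵ + 15x⁴ − 27x³ + 10x² + 9x + 4.
Step 4: lead(−18x⁵ + 15x⁴ − 27x³ + 10x² + 9x + 4) ÷ lead(D) = −18x⁵ ÷ 3x³ = −6x². Subtract (−6x²)·D = −18x⁵ + 6x⁴ − 30x³ − 12x². Remainder: 9x⁴ + 3x³ + 22x² + 9x + 4.
Step 5: lead(9x⁴ + 3x³ + 22x² + 9x + 4) ÷ lead(D) = 9x⁴ ÷ 3x³ = 3x. Subtract (3x)·D = 9x⁴ − 3x³ + 15x² + 6x. Remainder: 6x³ + 7x² + 3x + 4.
Step 6: lead(6x³ + 7x² + 3x + 4) ÷ lead(D) = 6x³ ÷ 3x³ = 2. Subtract (2)·D = 6x³ − 2x² + 10x + 4. Remainder: 9x² − 7x.

R(x) = 9x² − 7x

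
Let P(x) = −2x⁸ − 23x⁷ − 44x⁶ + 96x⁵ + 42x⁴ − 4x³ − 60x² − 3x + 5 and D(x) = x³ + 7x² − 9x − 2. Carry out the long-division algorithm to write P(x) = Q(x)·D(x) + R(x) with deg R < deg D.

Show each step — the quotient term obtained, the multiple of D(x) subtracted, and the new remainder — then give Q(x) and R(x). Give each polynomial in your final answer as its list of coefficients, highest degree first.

Q = [-2, -9, 1, 4, 5, -1]; R = [-2, 3]

Step 1: lead(−2x⁸ − 23x⁷ − 44x⁶ + 96x⁵ + 42x⁴ − 4x³ − 60x² − 3x + 5) ÷ lead(D) = −2x⁸ ÷ x³ = −2x⁵. Subtract (−2x⁵)·D = −2x⁸ − 14x⁷ + 18x⁶ + 4x⁵. Remainder: −9x⁷ − 62x⁶ + 92x⁵ + 42x⁴ − 4x³ − 60x² − 3x + 5.
Step 2: lead(−9x⁷ − 62x⁶ + 92x⁵ + 42x⁴ − 4x³ − 60x² − 3x + 5) ÷ lead(D) = −9x⁷ ÷ x³ = −9x⁴. Subtract (−9x⁴)·D = −9x⁷ − 63x⁶ + 81x⁵ + 18x⁴. Remainder: x⁶ + 11x⁵ + 24x⁴ − 4x³ − 60x² − 3x + 5.
Step 3: lead(x⁶ + 11x⁵ + 24x⁴ − 4x³ − 60x² − 3x + 5) ÷ lead(D) = x⁶ ÷ x³ = x³. Subtract (x³)·D = x⁶ + 7x⁵ − 9x⁴ − 2x³. Remainder: 4x⁵ + 33x⁴ − 2x³ − 60x² − 3x + 5.
Step 4: lead(4x⁵ + 33x⁴ − 2x³ − 60x² − 3x + 5) ÷ lead(D) = 4x⁵ ÷ x³ = 4x². Subtract (4x²)·D = 4x⁵ + 28x⁴ − 36x³ − 8x². Remainder: 5x⁴ + 34x³ − 52x² − 3x + 5.
Step 5: lead(5x⁴ + 34x³ − 52x² − 3x + 5) ÷ lead(D) = 5x⁴ ÷ x³ = 5x. Subtract (5x)·D = 5x⁴ + 35x³ − 45x² − 10x. Remainder: −x³ − 7x² + 7x + 5.
Step 6: lead(−x³ − 7x² + 7x + 5) ÷ lead(D) = −x³ ÷ x³ = −1. Subtract (−1)·D = −x³ − 7x² + 9x + 2. Remainder: −2x + 3.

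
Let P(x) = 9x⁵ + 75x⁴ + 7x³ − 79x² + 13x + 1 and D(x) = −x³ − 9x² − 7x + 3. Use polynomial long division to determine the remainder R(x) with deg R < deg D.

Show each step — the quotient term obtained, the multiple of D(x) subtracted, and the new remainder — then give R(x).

Step 1: lead(9x⁵ + 75x⁴ + 7x³ − 79x² + 13x + 1) ÷ lead(D) = 9x⁵ ÷ −x³ = −9x². Subtract (−9x²)·D = 9x⁵ + 81x⁴ + 63x³ − 27x². Remainder: −6x⁴ − 56x³ − 52x² + 13x + 1.
Step 2: lead(−6x⁴ − 56x³ − 52x² + 13x + 1) ÷ lead(D) = −6x⁴ ÷ −x³ = 6x. Subtract (6x)·D = −6x⁴ − 54x³ − 42x² + 18x. Remainder: −2x³ − 10x² − 5x + 1.
Step 3: lead(−2x³ − 10x² − 5x + 1) ÷ lead(D) = −2x³ ÷ −x³ = 2. Subtract (2)·D = −2x³ − 18x² − 14x + 6. Remainder: 8x² + 9x − 5.

R(x) = 8x² + 9x − 5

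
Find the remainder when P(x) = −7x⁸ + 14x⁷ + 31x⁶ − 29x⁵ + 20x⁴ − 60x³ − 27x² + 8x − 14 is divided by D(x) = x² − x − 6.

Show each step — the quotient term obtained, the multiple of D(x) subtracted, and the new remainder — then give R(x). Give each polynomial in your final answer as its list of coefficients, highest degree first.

R = [4, -2]

Step 1: lead(−7x⁸ + 14x⁷ + 31x⁶ − 29x⁵ + 20x⁴ − 60x³ − 27x² + 8x − 14) ÷ lead(D) = −7x⁸ ÷ x² = −7x⁶. Subtract (−7x⁶)·D = −7x⁸ + 7x⁷ + 42x⁶. Remainder: 7x⁷ − 11x⁶ − 29x⁵ + 20x⁴ − 60x³ − 27x² + 8x − 14.
Step 2: lead(7x⁷ − 11x⁶ − 29x⁵ + 20x⁴ − 60x³ − 27x² + 8x − 14) ÷ lead(D) = 7x⁷ ÷ x² = 7x⁵. Subtract (7x⁵)·D = 7x⁷ − 7x⁶ − 42x⁵. Remainder: −4x⁶ + 13x⁵ + 20x⁴ − 60x³ − 27x² + 8x − 14.
Step 3: lead(−4x⁶ + 13x⁵ + 20x⁴ − 60x³ − 27x² + 8x − 14) ÷ lead(D) = −4x⁶ ÷ x² = −4x⁴. Subtract (−4x⁴)·D = −4x⁶ + 4x⁵ + 24x⁴. Remainder: 9x⁵ − 4x⁴ − 60x³ − 27x² + 8x − 14.
Step 4: lead(9x⁵ − 4x⁴ − 60x³ − 27x² + 8x − 14) ÷ lead(D) = 9x⁵ ÷ x² = 9x³. Subtract (9x³)·D = 9x⁵ − 9x⁴ − 54x³. Remainder: 5x⁴ − 6x³ − 27x² + 8x − 14.
Step 5: lead(5x⁴ − 6x³ − 27x² + 8x − 14) ÷ lead(D) = 5x⁴ ÷ x² = 5x². Subtract (5x²)·D = 5x⁴ − 5x³ − 30x². Remainder: −x³ + 3x² + 8x − 14.
Step 6: lead(−x³ + 3x² + 8x − 14) ÷ lead(D) = −x³ ÷ x² = −x. Subtract (−x)·D = −x³ + x² + 6x. Remainder: 2x² + 2x − 14.
Step 7: lead(2x² + 2x − 14) ÷ lead(D) = 2x² ÷ x² = 2. Subtract (2)·D = 2x² − 2x − 12. Remainder: 4x − 2.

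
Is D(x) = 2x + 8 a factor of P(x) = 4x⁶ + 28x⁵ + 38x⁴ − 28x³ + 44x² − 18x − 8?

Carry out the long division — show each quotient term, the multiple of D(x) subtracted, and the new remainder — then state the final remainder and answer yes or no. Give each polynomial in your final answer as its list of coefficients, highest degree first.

Step 1: lead(4x⁶ + 28x⁵ + 38x⁴ − 28x³ + 44x² − 18x − 8) ÷ lead(D) = 4x⁶ ÷ 2x = 2x⁵. Subtract (2x⁵)·D = 4x⁶ + 16x⁵. Remainder: 12x⁵ + 38x⁴ − 28x³ + 44x² − 18x − 8.
Step 2: lead(12x⁵ + 38x⁴ − 28x³ + 44x² − 18x − 8) ÷ lead(D) = 12x⁵ ÷ 2x = 6x⁴. Subtract (6x⁴)·D = 12x⁵ + 48x⁴. Remainder: −10x⁴ − 28x³ + 44x² − 18x − 8.
Step 3: lead(−10x⁴ − 28x³ + 44x² − 18x − 8) ÷ lead(D) = −10x⁴ ÷ 2x = −5x³. Subtract (−5x³)·D = −10x⁴ − 40x³. Remainder: 12x³ + 44x² − 18x − 8.
Step 4: lead(12x³ + 44x² − 18x − 8) ÷ lead(D) = 12x³ ÷ 2x = 6x². Subtract (6x²)·D = 12x³ + 48x². Remainder: −4x² − 18x − 8.
Step 5: lead(−4x² − 18x − 8) ÷ lead(D) = −4x² ÷ 2x = −2x. Subtract (−2x)·D = −4x² − 16x. Remainder: −2x − 8.
Step 6: lead(−2x − 8) ÷ lead(D) = −2x ÷ 2x = −1. Subtract (−1)·D = −2x − 8. Remainder: 0.

R = [0], so D(x) is a factor of P(x). yes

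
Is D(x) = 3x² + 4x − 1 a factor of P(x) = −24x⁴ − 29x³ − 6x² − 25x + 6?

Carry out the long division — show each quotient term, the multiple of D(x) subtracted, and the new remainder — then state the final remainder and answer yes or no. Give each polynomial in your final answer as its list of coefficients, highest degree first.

Step 1: lead(−24x⁴ − 29x³ − 6x² − 25x + 6) ÷ lead(D) = −24x⁴ ÷ 3x² = −8x². Subtract (−8x²)·D = −24x⁴ − 32x³ + 8x². Remainder: 3x³ − 14x² − 25x + 6.
Step 2: lead(3x³ − 14x² − 25x + 6) ÷ lead(D) = 3x³ ÷ 3x² = x. Subtract (x)·D = 3x³ + 4x² − x. Remainder: −18x² − 24x + 6.
Step 3: lead(−18x² − 24x + 6) ÷ lead(D) = −18x² ÷ 3x² = −6. Subtract (−6)·D = −18x² − 24x + 6. Remainder: 0.

R = [0], so D(x) is a factor of P(x). yes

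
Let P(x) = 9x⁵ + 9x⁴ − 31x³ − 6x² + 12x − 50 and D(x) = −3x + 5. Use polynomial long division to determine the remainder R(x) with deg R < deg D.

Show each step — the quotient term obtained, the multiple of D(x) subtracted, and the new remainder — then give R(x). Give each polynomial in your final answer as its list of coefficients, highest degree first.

R = [-5]

Step 1: lead(9x⁵ + 9x⁴ − 31x³ − 6x² + 12x − 50) ÷ lead(D) = 9x⁵ ÷ −3x = −3x⁴. Subtract (−3x⁴)·D = 9x⁵ − 15x⁴. Remainder: 24x⁴ − 31x³ − 6x² + 12x − 50.
Step 2: lead(24x⁴ − 31x³ − 6x² + 12x − 50) ÷ lead(D) = 24x⁴ ÷ −3x = −8x³. Subtract (−8x³)·D = 24x⁴ − 40x³. Remainder: 9x³ − 6x² + 12x − 50.
Step 3: lead(9x³ − 6x² + 12x − 50) ÷ lead(D) = 9x³ ÷ −3x = −3x². Subtract (−3x²)·D = 9x³ − 15x². Remainder: 9x² + 12x − 50.
Step 4: lead(9x² + 12x − 50) ÷ lead(D) = 9x² ÷ −3x = −3x. Subtract (−3x)·D = 9x² − 15x. Remainder: 27x − 50.
Step 5: lead(27x − 50) ÷ lead(D) = 27x ÷ −3x = −9. Subtract (−9)·D = 27x − 45. Remainder: −5.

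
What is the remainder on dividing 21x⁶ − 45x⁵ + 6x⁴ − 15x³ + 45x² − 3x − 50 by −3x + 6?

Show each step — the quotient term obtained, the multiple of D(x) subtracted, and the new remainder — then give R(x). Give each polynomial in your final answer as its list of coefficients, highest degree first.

R = [4]

Step 1: lead(21x⁶ − 45x⁵ + 6x⁴ − 15x³ + 45x² − 3x − 50) ÷ lead(D) = 21x⁶ ÷ −3x = −7x⁵. Subtract (−7x⁵)·D = 21x⁶ − 42x⁵. Remainder: −3x⁵ + 6x⁴ − 15x³ + 45x² − 3x − 50.
Step 2: lead(−3x⁵ + 6x⁴ − 15x³ + 45x² − 3x − 50) ÷ lead(D) = −3x⁵ ÷ −3x = x⁴. Subtract (x⁴)·D = −3x⁵ + 6x⁴. Remainder: −15x³ + 45x² − 3x − 50.
Step 3: lead(−15x³ + 45x² − 3x − 50) ÷ lead(D) = −15x³ ÷ −3x = 5x². Subtract (5x²)·D = −15x³ + 30x². Remainder: 15x² − 3x − 50.
Step 4: lead(15x² − 3x − 50) ÷ lead(D) = 15x² ÷ −3x = −5x. Subtract (−5x)·D = 15x² − 30x. Remainder: 27x − 50.
Step 5: lead(27x − 50) ÷ lead(D) = 27x ÷ −3x = −9. Subtract (−9)·D = 27x − 54. Remainder: 4.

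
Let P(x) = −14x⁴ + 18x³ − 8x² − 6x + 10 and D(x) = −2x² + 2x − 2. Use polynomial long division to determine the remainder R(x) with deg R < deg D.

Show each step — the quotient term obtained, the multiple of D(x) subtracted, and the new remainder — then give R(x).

Step 1: lead(−14x⁴ + 18x³ − 8x² − 6x + 10) ÷ lead(D) = −14x⁴ ÷ −2x² = 7x². Subtract (7x²)·D = −14x⁴ + 14x³ − 14x². Remainder: 4x³ + 6x² − 6x + 10.
Step 2: lead(4x³ + 6x² − 6x + 10) ÷ lead(D) = 4x³ ÷ −2x² = −2x. Subtract (−2x)·D = 4x³ − 4x² + 4x. Remainder: 10x² − 10x + 10.
Step 3: lead(10x² − 10x + 10) ÷ lead(D) = 10x² ÷ −2x² = −5. Subtract (−5)·D = 10x² − 10x + 10. Remainder: 0.

R(x) = 0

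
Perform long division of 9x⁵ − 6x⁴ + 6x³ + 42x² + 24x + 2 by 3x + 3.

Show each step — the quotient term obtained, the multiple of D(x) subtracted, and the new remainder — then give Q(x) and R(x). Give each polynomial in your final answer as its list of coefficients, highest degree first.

Step 1: lead(9x⁵ − 6x⁴ + 6x³ + 42x² + 24x + 2) ÷ lead(D) = 9x⁵ ÷ 3x = 3x⁴. Subtract (3x⁴)·D = 9x⁵ + 9x⁴. Remainder: −15x⁴ + 6x³ + 42x² + 24x + 2.
Step 2: lead(−15x⁴ + 6x³ + 42x² + 24x + 2) ÷ lead(D) = −15x⁴ ÷ 3x = −5x³. Subtract (−5x³)·D = −15x⁴ − 15x³. Remainder: 21x³ + 42x² + 24x + 2.
Step 3: lead(21x³ + 42x² + 24x + 2) ÷ lead(D) = 21x³ ÷ 3x = 7x². Subtract (7x²)·D = 21x³ + 21x². Remainder: 21x² + 24x + 2.
Step 4: lead(21x² + 24x + 2) ÷ lead(D) = 21x² ÷ 3x = 7x. Subtract (7x)·D = 21x² + 21x. Remainder: 3x + 2.
Step 5: lead(3x + 2) ÷ lead(D) = 3x ÷ 3x = 1. Subtract (1)·D = 3x + 3. Remainder: −1.

Q = [3, -5, 7, 7, 1]; R = [-1]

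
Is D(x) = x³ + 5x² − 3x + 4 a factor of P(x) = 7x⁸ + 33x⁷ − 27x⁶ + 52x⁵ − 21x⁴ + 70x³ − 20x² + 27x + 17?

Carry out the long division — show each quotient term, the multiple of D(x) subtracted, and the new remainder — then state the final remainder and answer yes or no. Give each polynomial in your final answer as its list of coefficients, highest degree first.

Step 1: lead(7x⁸ + 33x⁷ − 27x⁶ + 52x⁵ − 21x⁴ + 70x³ − 20x² + 27x + 17) ÷ lead(D) = 7x⁸ ÷ x³ = 7x⁵. Subtract (7x⁵)·D = 7x⁸ + 35x⁷ − 21x⁶ + 28x⁵. Remainder: −2x⁷ − 6x⁶ + 24x⁵ − 21x⁴ + 70x³ − 20x² + 27x + 17.
Step 2: lead(−2x⁷ − 6x⁶ + 24x⁵ − 21x⁴ + 70x³ − 20x² + 27x + 17) ÷ lead(D) = −2x⁷ ÷ x³ = −2x⁴. Subtract (−2x⁴)·D = −2x⁷ − 10x⁶ + 6x⁵ − 8x⁴. Remainder: 4x⁶ + 18x⁵ − 13x⁴ + 70x³ − 20x² + 27x + 17.
Step 3: lead(4x⁶ + 18x⁵ − 13x⁴ + 70x³ − 20x² + 27x + 17) ÷ lead(D) = 4x⁶ ÷ x³ = 4x³. Subtract (4x³)·D = 4x⁶ + 20x⁵ − 12x⁴ + 16x³. Remainder: −2x⁵ − x⁴ + 54x³ − 20x² + 27x + 17.
Step 4: lead(−2x⁵ − x⁴ + 54x³ − 20x² + 27x + 17) ÷ lead(D) = −2x⁵ ÷ x³ = −2x². Subtract (−2x²)·D = −2x⁵ − 10x⁴ + 6x³ − 8x². Remainder: 9x⁴ + 48x³ − 12x² + 27x + 17.
Step 5: lead(9x⁴ + 48x³ − 12x² + 27x + 17) ÷ lead(D) = 9x⁴ ÷ x³ = 9x. Subtract (9x)·D = 9x⁴ + 45x³ − 27x² + 36x. Remainder: 3x³ + 15x² − 9x + 17.
Step 6: lead(3x³ + 15x² − 9x + 17) ÷ lead(D) = 3x³ ÷ x³ = 3. Subtract (3)·D = 3x³ + 15x² − 9x + 12. Remainder: 5.

R = [5], so D(x) is not a factor of P(x). no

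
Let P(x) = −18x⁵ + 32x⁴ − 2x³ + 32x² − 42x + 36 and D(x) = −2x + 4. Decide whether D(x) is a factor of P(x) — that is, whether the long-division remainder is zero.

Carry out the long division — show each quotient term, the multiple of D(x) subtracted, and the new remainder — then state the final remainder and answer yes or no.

R(x) = 0, so D(x) is a factor of P(x). yes

Step 1: lead(−18x⁵ + 32x⁴ − 2x³ + 32x² − 42x + 36) ÷ lead(D) = −18x⁵ ÷ −2x = 9x⁴. Subtract (9x⁴)·D = −18x⁵ + 36x⁴. Remainder: −4x⁴ − 2x³ + 32x² − 42x + 36.
Step 2: lead(−4x⁴ − 2x³ + 32x² − 42x + 36) ÷ lead(D) = −4x⁴ ÷ −2x = 2x³. Subtract (2x³)·D = −4x⁴ + 8x³. Remainder: −10x³ + 32x² − 42x + 36.
Step 3: lead(−10x³ + 32x² − 42x + 36) ÷ lead(D) = −10x³ ÷ −2x = 5x². Subtract (5x²)·D = −10x³ + 20x². Remainder: 12x² − 42x + 36.
Step 4: lead(12x² − 42x + 36) ÷ lead(D) = 12x² ÷ −2x = −6x. Subtract (−6x)·D = 12x² − 24x. Remainder: −18x + 36.
Step 5: lead(−18x + 36) ÷ lead(D) = −18x ÷ −2x = 9. Subtract (9)·D = −18x + 36. Remainder: 0.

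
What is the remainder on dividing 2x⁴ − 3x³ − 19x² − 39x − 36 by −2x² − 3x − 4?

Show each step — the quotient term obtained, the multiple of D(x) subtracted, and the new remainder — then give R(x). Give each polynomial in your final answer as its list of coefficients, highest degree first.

R = [-6, -8]

Step 1: lead(2x⁴ − 3x³ − 19x² − 39x − 36) ÷ lead(D) = 2x⁴ ÷ −2x² = −x². Subtract (−x²)·D = 2x⁴ + 3x³ + 4x². Remainder: −6x³ − 23x² − 39x − 36.
Step 2: lead(−6x³ − 23x² − 39x − 36) ÷ lead(D) = −6x³ ÷ −2x² = 3x. Subtract (3x)·D = −6x³ − 9x² − 12x. Remainder: −14x² − 27x − 36.
Step 3: lead(−14x² − 27x − 36) ÷ lead(D) = −14x² ÷ −2x² = 7. Subtract (7)·D = −14x² − 21x − 28. Remainder: −6x − 8.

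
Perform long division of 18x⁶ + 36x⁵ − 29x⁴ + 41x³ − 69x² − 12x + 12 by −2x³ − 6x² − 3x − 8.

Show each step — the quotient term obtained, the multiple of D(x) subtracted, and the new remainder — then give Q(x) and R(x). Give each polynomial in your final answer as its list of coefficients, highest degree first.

Step 1: lead(18x⁶ + 36x⁵ − 29x⁴ + 41x³ − 69x² − 12x + 12) ÷ lead(D) = 18x⁶ ÷ −2x³ = −9x³. Subtract (−9x³)·D = 18x⁶ + 54x⁵ + 27x⁴ + 72x³. Remainder: −18x⁵ − 56x⁴ − 31x³ − 69x² − 12x + 12.
Step 2: lead(−18x⁵ − 56x⁴ − 31x³ − 69x² − 12x + 12) ÷ lead(D) = −18x⁵ ÷ −2x³ = 9x². Subtract (9x²)·D = −18x⁵ − 54x⁴ − 27x³ − 72x². Remainder: −2x⁴ − 4x³ + 3x² − 12x + 12.
Step 3: lead(−2x⁴ − 4x³ + 3x² − 12x + 12) ÷ lead(D) = −2x⁴ ÷ −2x³ = x. Subtract (x)·D = −2x⁴ − 6x³ − 3x² − 8x. Remainder: 2x³ + 6x² − 4x + 12.
Step 4: lead(2x³ + 6x² − 4x + 12) ÷ lead(D) = 2x³ ÷ −2x³ = −1. Subtract (−1)·D = 2x³ + 6x² + 3x + 8. Remainder: −7x + 4.

Q = [-9, 9, 1, -1]; R = [-7, 4]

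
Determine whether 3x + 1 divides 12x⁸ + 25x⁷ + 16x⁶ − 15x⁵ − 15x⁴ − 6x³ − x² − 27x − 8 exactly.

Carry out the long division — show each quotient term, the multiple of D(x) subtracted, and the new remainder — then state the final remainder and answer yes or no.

R(x) = 1, so D(x) is not a factor of P(x). no

Step 1: lead(12x⁸ + 25x⁷ + 16x⁶ − 15x⁵ − 15x⁴ − 6x³ − x² − 27x − 8) ÷ lead(D) = 12x⁸ ÷ 3x = 4x⁷. Subtract (4x⁷)·D = 12x⁸ + 4x⁷. Remainder: 21x⁷ + 16x⁶ − 15x⁵ − 15x⁴ − 6x³ − x² − 27x − 8.
Step 2: lead(21x⁷ + 16x⁶ − 15x⁵ − 15x⁴ − 6x³ − x² − 27x − 8) ÷ lead(D) = 21x⁷ ÷ 3x = 7x⁶. Subtract (7x⁶)·D = 21x⁷ + 7x⁶. Remainder: 9x⁶ − 15x⁵ − 15x⁴ − 6x³ − x² − 27x − 8.
Step 3: lead(9x⁶ − 15x⁵ − 15x⁴ − 6x³ − x² − 27x − 8) ÷ lead(D) = 9x⁶ ÷ 3x = 3x⁵. Subtract (3x⁵)·D = 9x⁶ + 3x⁵. Remainder: −18x⁵ − 15x⁴ − 6x³ − x² − 27x − 8.
Step 4: lead(−18x⁵ − 15x⁴ − 6x³ − x² − 27x − 8) ÷ lead(D) = −18x⁵ ÷ 3x = −6x⁴. Subtract (−6x⁴)·D = −18x⁵ − 6x⁴. Remainder: −9x⁴ − 6x³ − x² − 27x − 8.
Step 5: lead(−9x⁴ − 6x³ − x² − 27x − 8) ÷ lead(D) = −9x⁴ ÷ 3x = −3x³. Subtract (−3x³)·D = −9x⁴ − 3x³. Remainder: −3x³ − x² − 27x − 8.
Step 6: lead(−3x³ − x² − 27x − 8) ÷ lead(D) = −3x³ ÷ 3x = −x². Subtract (−x²)·D = −3x³ − x². Remainder: −27x − 8.
Step 7: lead(−27x − 8) ÷ lead(D) = −27x ÷ 3x = −9. Subtract (−9)·D = −27x − 9. Remainder: 1.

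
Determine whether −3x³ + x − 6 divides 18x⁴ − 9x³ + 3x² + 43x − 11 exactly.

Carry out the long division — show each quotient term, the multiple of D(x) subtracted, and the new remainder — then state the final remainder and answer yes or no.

Step 1: lead(18x⁴ − 9x³ + 3x² + 43x − 11) ÷ lead(D) = 18x⁴ ÷ −3x³ = −6x. Subtract (−6x)·D = 18x⁴ − 6x² + 36x. Remainder: −9x³ + 9x² + 7x − 11.
Step 2: lead(−9x³ + 9x² + 7x − 11) ÷ lead(D) = −9x³ ÷ −3x³ = 3. Subtract (3)·D = −9x³ + 3x − 18. Remainder: 9x² + 4x + 7.

R(x) = 9x² + 4x + 7, so D(x) is not a factor of P(x). no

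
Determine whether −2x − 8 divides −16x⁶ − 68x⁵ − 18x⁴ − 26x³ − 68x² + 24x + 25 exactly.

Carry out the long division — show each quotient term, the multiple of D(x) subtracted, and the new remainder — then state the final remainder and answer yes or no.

R(x) = −7, so D(x) is not a factor of P(x). no

Step 1: lead(−16x⁶ − 68x⁵ − 18x⁴ − 26x³ − 68x² + 24x + 25) ÷ lead(D) = −16x⁶ ÷ −2x = 8x⁵. Subtract (8x⁵)·D = −16x⁶ − 64x⁵. Remainder: −4x⁵ − 18x⁴ − 26x³ − 68x² + 24x + 25.
Step 2: lead(−4x⁵ − 18x⁴ − 26x³ − 68x² + 24x + 25) ÷ lead(D) = −4x⁵ ÷ −2x = 2x⁴. Subtract (2x⁴)·D = −4x⁵ − 16x⁴. Remainder: −2x⁴ − 26x³ − 68x² + 24x + 25.
Step 3: lead(−2x⁴ − 26x³ − 68x² + 24x + 25) ÷ lead(D) = −2x⁴ ÷ −2x = x³. Subtract (x³)·D = −2x⁴ − 8x³. Remainder: −18x³ − 68x² + 24x + 25.
Step 4: lead(−18x³ − 68x² + 24x + 25) ÷ lead(D) = −18x³ ÷ −2x = 9x². Subtract (9x²)·D = −18x³ − 72x². Remainder: 4x² + 24x + 25.
Step 5: lead(4x² + 24x + 25) ÷ lead(D) = 4x² ÷ −2x = −2x. Subtract (−2x)·D = 4x² + 16x. Remainder: 8x + 25.
Step 6: lead(8x + 25) ÷ lead(D) = 8x ÷ −2x = −4. Subtract (−4)·D = 8x + 32. Remainder: −7.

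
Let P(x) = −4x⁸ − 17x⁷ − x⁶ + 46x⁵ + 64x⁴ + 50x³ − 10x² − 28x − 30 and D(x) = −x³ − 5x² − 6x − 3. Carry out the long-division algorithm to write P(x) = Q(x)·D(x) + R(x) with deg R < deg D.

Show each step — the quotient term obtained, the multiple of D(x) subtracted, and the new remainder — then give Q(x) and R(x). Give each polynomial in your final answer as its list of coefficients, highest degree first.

Q = [4, -3, -8, 0, -7, 9]; R = [-7, 5, -3]

Step 1: lead(−4x⁸ − 17x⁷ − x⁶ + 46x⁵ + 64x⁴ + 50x³ − 10x² − 28x − 30) ÷ lead(D) = −4x⁸ ÷ −x³ = 4x⁵. Subtract (4x⁵)·D = −4x⁸ − 20x⁷ − 24x⁶ − 12x⁵. Remainder: 3x⁷ + 23x⁶ + 58x⁵ + 64x⁴ + 50x³ − 10x² − 28x − 30.
Step 2: lead(3x⁷ + 23x⁶ + 58x⁵ + 64x⁴ + 50x³ − 10x² − 28x − 30) ÷ lead(D) = 3x⁷ ÷ −x³ = −3x⁴. Subtract (−3x⁴)·D = 3x⁷ + 15x⁶ + 18x⁵ + 9x⁴. Remainder: 8x⁶ + 40x⁵ + 55x⁴ + 50x³ − 10x² − 28x − 30.
Step 3: lead(8x⁶ + 40x⁵ + 55x⁴ + 50x³ − 10x² − 28x − 30) ÷ lead(D) = 8x⁶ ÷ −x³ = −8x³. Subtract (−8x³)·D = 8x⁶ + 40x⁵ + 48x⁴ + 24x³. Remainder: 7x⁴ + 26x³ − 10x² − 28x − 30.
Step 4: lead(7x⁴ + 26x³ − 10x² − 28x − 30) ÷ lead(D) = 7x⁴ ÷ −x³ = −7x. Subtract (−7x)·D = 7x⁴ + 35x³ + 42x² + 21x. Remainder: −9x³ − 52x² − 49x − 30.
Step 5: lead(−9x³ − 52x² − 49x − 30) ÷ lead(D) = −9x³ ÷ −x³ = 9. Subtract (9)·D = −9x³ − 45x² − 54x − 27. Remainder: −7x² + 5x − 3.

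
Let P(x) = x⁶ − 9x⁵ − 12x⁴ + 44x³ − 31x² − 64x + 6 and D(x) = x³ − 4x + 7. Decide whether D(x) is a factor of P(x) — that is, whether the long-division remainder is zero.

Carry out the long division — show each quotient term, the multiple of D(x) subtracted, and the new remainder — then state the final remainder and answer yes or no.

Step 1: lead(x⁶ − 9x⁵ − 12x⁴ + 44x³ − 31x² − 64x + 6) ÷ lead(D) = x⁶ ÷ x³ = x³. Subtract (x³)·D = x⁶ − 4x⁴ + 7x³. Remainder: −9x⁵ − 8x⁴ + 37x³ − 31x² − 64x + 6.
Step 2: lead(−9x⁵ − 8x⁴ + 37x³ − 31x² − 64x + 6) ÷ lead(D) = −9x⁵ ÷ x³ = −9x². Subtract (−9x²)·D = −9x⁵ + 36x³ − 63x². Remainder: −8x⁴ + x³ + 32x² − 64x + 6.
Step 3: lead(−8x⁴ + x³ + 32x² − 64x + 6) ÷ lead(D) = −8x⁴ ÷ x³ = −8x. Subtract (−8x)·D = −8x⁴ + 32x² − 56x. Remainder: x³ − 8x + 6.
Step 4: lead(x³ − 8x + 6) ÷ lead(D) = x³ ÷ x³ = 1. Subtract (1)·D = x³ − 4x + 7. Remainder: −4x − 1.

R(x) = −4x − 1, so D(x) is not a factor of P(x). no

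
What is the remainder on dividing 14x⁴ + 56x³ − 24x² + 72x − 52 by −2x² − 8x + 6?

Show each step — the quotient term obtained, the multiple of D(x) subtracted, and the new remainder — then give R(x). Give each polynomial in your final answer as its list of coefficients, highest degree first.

R = [2]

Step 1: lead(14x⁴ + 56x³ − 24x² + 72x − 52) ÷ lead(D) = 14x⁴ ÷ −2x² = −7x². Subtract (−7x²)·D = 14x⁴ + 56x³ − 42x². Remainder: 18x² + 72x − 52.
Step 2: lead(18x² + 72x − 52) ÷ lead(D) = 18x² ÷ −2x² = −9. Subtract (−9)·D = 18x² + 72x − 54. Remainder: 2.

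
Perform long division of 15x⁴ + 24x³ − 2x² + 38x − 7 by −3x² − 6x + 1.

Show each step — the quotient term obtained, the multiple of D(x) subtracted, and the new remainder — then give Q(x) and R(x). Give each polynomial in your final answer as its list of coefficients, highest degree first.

Q = [-5, 2, -5]; R = [6, -2]

Step 1: lead(15x⁴ + 24x³ − 2x² + 38x − 7) ÷ lead(D) = 15x⁴ ÷ −3x² = −5x². Subtract (−5x²)·D = 15x⁴ + 30x³ − 5x². Remainder: −6x³ + 3x² + 38x − 7.
Step 2: lead(−6x³ + 3x² + 38x − 7) ÷ lead(D) = −6x³ ÷ −3x² = 2x. Subtract (2x)·D = −6x³ − 12x² + 2x. Remainder: 15x² + 36x − 7.
Step 3: lead(15x² + 36x − 7) ÷ lead(D) = 15x² ÷ −3x² = −5. Subtract (−5)·D = 15x² + 30x − 5. Remainder: 6x − 2.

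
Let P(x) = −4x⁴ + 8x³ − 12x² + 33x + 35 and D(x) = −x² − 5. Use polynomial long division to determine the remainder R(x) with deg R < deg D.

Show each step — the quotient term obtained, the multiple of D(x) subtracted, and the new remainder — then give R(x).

Step 1: lead(−4x⁴ + 8x³ − 12x² + 33x + 35) ÷ lead(D) = −4x⁴ ÷ −x² = 4x². Subtract (4x²)·D = −4x⁴ − 20x². Remainder: 8x³ + 8x² + 33x + 35.
Step 2: lead(8x³ + 8x² + 33x + 35) ÷ lead(D) = 8x³ ÷ −x² = −8x. Subtract (−8x)·D = 8x³ + 40x. Remainder: 8x² − 7x + 35.
Step 3: lead(8x² − 7x + 35) ÷ lead(D) = 8x² ÷ −x² = −8. Subtract (−8)·D = 8x² + 40. Remainder: −7x − 5.

R(x) = −7x − 5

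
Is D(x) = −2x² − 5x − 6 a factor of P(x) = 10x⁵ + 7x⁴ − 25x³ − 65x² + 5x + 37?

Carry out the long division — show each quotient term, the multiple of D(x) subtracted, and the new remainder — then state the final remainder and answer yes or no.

Step 1: lead(10x⁵ + 7x⁴ − 25x³ − 65x² + 5x + 37) ÷ lead(D) = 10x⁵ ÷ −2x² = −5x³. Subtract (−5x³)·D = 10x⁵ + 25x⁴ + 30x³. Remainder: −18x⁴ − 55x³ − 65x² + 5x + 37.
Step 2: lead(−18x⁴ − 55x³ − 65x² + 5x + 37) ÷ lead(D) = −18x⁴ ÷ −2x² = 9x². Subtract (9x²)·D = −18x⁴ − 45x³ − 54x². Remainder: −10x³ − 11x² + 5x + 37.
Step 3: lead(−10x³ − 11x² + 5x + 37) ÷ lead(D) = −10x³ ÷ −2x² = 5x. Subtract (5x)·D = −10x³ − 25x² − 30x. Remainder: 14x² + 35x + 37.
Step 4: lead(14x² + 35x + 37) ÷ lead(D) = 14x² ÷ −2x² = −7. Subtract (−7)·D = 14x² + 35x + 42. Remainder: −5.

R(x) = −5, so D(x) is not a factor of P(x). no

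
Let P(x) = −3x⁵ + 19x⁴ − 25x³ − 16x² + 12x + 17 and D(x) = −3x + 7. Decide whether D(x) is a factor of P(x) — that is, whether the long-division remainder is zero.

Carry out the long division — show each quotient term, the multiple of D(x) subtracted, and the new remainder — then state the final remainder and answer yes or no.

R(x) = −4, so D(x) is not a factor of P(x). no

Step 1: lead(−3x⁵ + 19x⁴ − 25x³ − 16x² + 12x + 17) ÷ lead(D) = −3x⁵ ÷ −3x = x⁴. Subtract (x⁴)·D = −3x⁵ + 7x⁴. Remainder: 12x⁴ − 25x³ − 16x² + 12x + 17.
Step 2: lead(12x⁴ − 25x³ − 16x² + 12x + 17) ÷ lead(D) = 12x⁴ ÷ −3x = −4x³. Subtract (−4x³)·D = 12x⁴ − 28x³. Remainder: 3x³ − 16x² + 12x + 17.
Step 3: lead(3x³ − 16x² + 12x + 17) ÷ lead(D) = 3x³ ÷ −3x = −x². Subtract (−x²)·D = 3x³ − 7x². Remainder: −9x² + 12x + 17.
Step 4: lead(−9x² + 12x + 17) ÷ lead(D) = −9x² ÷ −3x = 3x. Subtract (3x)·D = −9x² + 21x. Remainder: −9x + 17.
Step 5: lead(−9x + 17) ÷ lead(D) = −9x ÷ −3x = 3. Subtract (3)·D = −9x + 21. Remainder: −4.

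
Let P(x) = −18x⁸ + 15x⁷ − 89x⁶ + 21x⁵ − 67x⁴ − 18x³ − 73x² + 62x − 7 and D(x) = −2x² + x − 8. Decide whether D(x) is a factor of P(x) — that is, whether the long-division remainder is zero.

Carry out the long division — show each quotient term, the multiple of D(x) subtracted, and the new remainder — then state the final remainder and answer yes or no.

R(x) = 5x + 1, so D(x) is not a factor of P(x). no

Step 1: lead(−18x⁸ + 15x⁷ − 89x⁶ + 21x⁵ − 67x⁴ − 18x³ − 73x² + 62x − 7) ÷ lead(D) = −18x⁸ ÷ −2x² = 9x⁶. Subtract (9x⁶)·D = −18x⁸ + 9x⁷ − 72x⁶. Remainder: 6x⁷ − 17x⁶ + 21x⁵ − 67x⁴ − 18x³ − 73x² + 62x − 7.
Step 2: lead(6x⁷ − 17x⁶ + 21x⁵ − 67x⁴ − 18x³ − 73x² + 62x − 7) ÷ lead(D) = 6x⁷ ÷ −2x² = −3x⁵. Subtract (−3x⁵)·D = 6x⁷ − 3x⁶ + 24x⁵. Remainder: −14x⁶ − 3x⁵ − 67x⁴ − 18x³ − 73x² + 62x − 7.
Step 3: lead(−14x⁶ − 3x⁵ − 67x⁴ − 18x³ − 73x² + 62x − 7) ÷ lead(D) = −14x⁶ ÷ −2x² = 7x⁴. Subtract (7x⁴)·D = −14x⁶ + 7x⁵ − 56x⁴. Remainder: −10x⁵ − 11x⁴ − 18x³ − 73x² + 62x − 7.
Step 4: lead(−10x⁵ − 11x⁴ − 18x³ − 73x² + 62x − 7) ÷ lead(D) = −10x⁵ ÷ −2x² = 5x³. Subtract (5x³)·D = −10x⁵ + 5x⁴ − 40x³. Remainder: −16x⁴ + 22x³ − 73x² + 62x − 7.
Step 5: lead(−16x⁴ + 22x³ − 73x² + 62x − 7) ÷ lead(D) = −16x⁴ ÷ −2x² = 8x². Subtract (8x²)·D = −16x⁴ + 8x³ − 64x². Remainder: 14x³ − 9x² + 62x − 7.
Step 6: lead(14x³ − 9x² + 62x − 7) ÷ lead(D) = 14x³ ÷ −2x² = −7x. Subtract (−7x)·D = 14x³ − 7x² + 56x. Remainder: −2x² + 6x − 7.
Step 7: lead(−2x² + 6x − 7) ÷ lead(D) = −2x² ÷ −2x² = 1. Subtract (1)·D = −2x² + x − 8. Remainder: 5x + 1.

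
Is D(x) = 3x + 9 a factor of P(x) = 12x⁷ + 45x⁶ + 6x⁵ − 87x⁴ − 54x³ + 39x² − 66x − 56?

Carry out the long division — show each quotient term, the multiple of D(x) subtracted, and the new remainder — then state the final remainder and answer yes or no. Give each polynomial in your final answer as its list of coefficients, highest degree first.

Step 1: lead(12x⁷ + 45x⁶ + 6x⁵ − 87x⁴ − 54x³ + 39x² − 66x − 56) ÷ lead(D) = 12x⁷ ÷ 3x = 4x⁶. Subtract (4x⁶)·D = 12x⁷ + 36x⁶. Remainder: 9x⁶ + 6x⁵ − 87x⁴ − 54x³ + 39x² − 66x − 56.
Step 2: lead(9x⁶ + 6x⁵ − 87x⁴ − 54x³ + 39x² − 66x − 56) ÷ lead(D) = 9x⁶ ÷ 3x = 3x⁵. Subtract (3x⁵)·D = 9x⁶ + 27x⁵. Remainder: −21x⁵ − 87x⁴ − 54x³ + 39x² − 66x − 56.
Step 3: lead(−21x⁵ − 87x⁴ − 54x³ + 39x² − 66x − 56) ÷ lead(D) = −21x⁵ ÷ 3x = −7x⁴. Subtract (−7x⁴)·D = −21x⁵ − 63x⁴. Remainder: −24x⁴ − 54x³ + 39x² − 66x − 56.
Step 4: lead(−24x⁴ − 54x³ + 39x² − 66x − 56) ÷ lead(D) = −24x⁴ ÷ 3x = −8x³. Subtract (−8x³)·D = −24x⁴ − 72x³. Remainder: 18x³ + 39x² − 66x − 56.
Step 5: lead(18x³ + 39x² − 66x − 56) ÷ lead(D) = 18x³ ÷ 3x = 6x². Subtract (6x²)·D = 18x³ + 54x². Remainder: −15x² − 66x − 56.
Step 6: lead(−15x² − 66x − 56) ÷ lead(D) = −15x² ÷ 3x = −5x. Subtract (−5x)·D = −15x² − 45x. Remainder: −21x − 56.
Step 7: lead(−21x − 56) ÷ lead(D) = −21x ÷ 3x = −7. Subtract (−7)·D = −21x − 63. Remainder: 7.

R = [7], so D(x) is not a factor of P(x). no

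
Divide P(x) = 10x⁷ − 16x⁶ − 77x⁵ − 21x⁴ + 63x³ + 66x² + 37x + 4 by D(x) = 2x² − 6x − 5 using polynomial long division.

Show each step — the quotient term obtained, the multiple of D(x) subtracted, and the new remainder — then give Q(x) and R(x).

Step 1: lead(10x⁷ − 16x⁶ − 77x⁵ − 21x⁴ + 63x³ + 66x² + 37x + 4) ÷ lead(D) = 10x⁷ ÷ 2x² = 5x⁵. Subtract (5x⁵)·D = 10x⁷ − 30x⁶ − 25x⁵. Remainder: 14x⁶ − 52x⁵ − 21x⁴ + 63x³ + 66x² + 37x + 4.
Step 2: lead(14x⁶ − 52x⁵ − 21x⁴ + 63x³ + 66x² + 37x + 4) ÷ lead(D) = 14x⁶ ÷ 2x² = 7x⁴. Subtract (7x⁴)·D = 14x⁶ − 42x⁵ − 35x⁴. Remainder: −10x⁵ + 14x⁴ + 63x³ + 66x² + 37x + 4.
Step 3: lead(−10x⁵ + 14x⁴ + 63x³ + 66x² + 37x + 4) ÷ lead(D) = −10x⁵ ÷ 2x² = −5x³. Subtract (−5x³)·D = −10x⁵ + 30x⁴ + 25x³. Remainder: −16x⁴ + 38x³ + 66x² + 37x + 4.
Step 4: lead(−16x⁴ + 38x³ + 66x² + 37x + 4) ÷ lead(D) = −16x⁴ ÷ 2x² = −8x². Subtract (−8x²)·D = −16x⁴ + 48x³ + 40x². Remainder: −10x³ + 26x² + 37x + 4.
Step 5: lead(−10x³ + 26x² + 37x + 4) ÷ lead(D) = −10x³ ÷ 2x² = −5x. Subtract (−5x)·D = −10x³ + 30x² + 25x. Remainder: −4x² + 12x + 4.
Step 6: lead(−4x² + 12x + 4) ÷ lead(D) = −4x² ÷ 2x² = −2. Subtract (−2)·D = −4x² + 12x + 10. Remainder: −6.

Q(x) = 5x⁵ + 7x⁴ − 5x³ − 8x² − 5x − 2; R(x) = −6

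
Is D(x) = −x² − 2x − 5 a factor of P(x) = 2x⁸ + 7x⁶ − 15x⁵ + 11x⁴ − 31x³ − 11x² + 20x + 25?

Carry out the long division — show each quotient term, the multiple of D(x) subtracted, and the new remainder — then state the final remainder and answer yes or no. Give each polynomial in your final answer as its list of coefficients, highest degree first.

Step 1: lead(2x⁸ + 7x⁶ − 15x⁵ + 11x⁴ − 31x³ − 11x² + 20x + 25) ÷ lead(D) = 2x⁸ ÷ −x² = −2x⁶. Subtract (−2x⁶)·D = 2x⁸ + 4x⁷ + 10x⁶. Remainder: −4x⁷ − 3x⁶ − 15x⁵ + 11x⁴ − 31x³ − 11x² + 20x + 25.
Step 2: lead(−4x⁷ − 3x⁶ − 15x⁵ + 11x⁴ − 31x³ − 11x² + 20x + 25) ÷ lead(D) = −4x⁷ ÷ −x² = 4x⁵. Subtract (4x⁵)·D = −4x⁷ − 8x⁶ − 20x⁵. Remainder: 5x⁶ + 5x⁵ + 11x⁴ − 31x³ − 11x² + 20x + 25.
Step 3: lead(5x⁶ + 5x⁵ + 11x⁴ − 31x³ − 11x² + 20x + 25) ÷ lead(D) = 5x⁶ ÷ −x² = −5x⁴. Subtract (−5x⁴)·D = 5x⁶ + 10x⁵ + 25x⁴. Remainder: −5x⁵ − 14x⁴ − 31x³ − 11x² + 20x + 25.
Step 4: lead(−5x⁵ − 14x⁴ − 31x³ − 11x² + 20x + 25) ÷ lead(D) = −5x⁵ ÷ −x² = 5x³. Subtract (5x³)·D = −5x⁵ − 10x⁴ − 25x³. Remainder: −4x⁴ − 6x³ − 11x² + 20x + 25.
Step 5: lead(−4x⁴ − 6x³ − 11x² + 20x + 25) ÷ lead(D) = −4x⁴ ÷ −x² = 4x². Subtract (4x²)·D = −4x⁴ − 8x³ − 20x². Remainder: 2x³ + 9x² + 20x + 25.
Step 6: lead(2x³ + 9x² + 20x + 25) ÷ lead(D) = 2x³ ÷ −x² = −2x. Subtract (−2x)·D = 2x³ + 4x² + 10x. Remainder: 5x² + 10x + 25.
Step 7: lead(5x² + 10x + 25) ÷ lead(D) = 5x² ÷ −x² = −5. Subtract (−5)·D = 5x² + 10x + 25. Remainder: 0.

R = [0], so D(x) is a factor of P(x). yes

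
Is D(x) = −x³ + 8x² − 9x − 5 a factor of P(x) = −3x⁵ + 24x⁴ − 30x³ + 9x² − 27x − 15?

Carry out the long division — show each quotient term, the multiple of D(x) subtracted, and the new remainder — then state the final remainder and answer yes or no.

Step 1: lead(−3x⁵ + 24x⁴ − 30x³ + 9x² − 27x − 15) ÷ lead(D) = −3x⁵ ÷ −x³ = 3x². Subtract (3x²)·D = −3x⁵ + 24x⁴ − 27x³ − 15x². Remainder: −3x³ + 24x² − 27x − 15.
Step 2: lead(−3x³ + 24x² − 27x − 15) ÷ lead(D) = −3x³ ÷ −x³ = 3. Subtract (3)·D = −3x³ + 24x² − 27x − 15. Remainder: 0.

R(x) = 0, so D(x) is a factor of P(x). yes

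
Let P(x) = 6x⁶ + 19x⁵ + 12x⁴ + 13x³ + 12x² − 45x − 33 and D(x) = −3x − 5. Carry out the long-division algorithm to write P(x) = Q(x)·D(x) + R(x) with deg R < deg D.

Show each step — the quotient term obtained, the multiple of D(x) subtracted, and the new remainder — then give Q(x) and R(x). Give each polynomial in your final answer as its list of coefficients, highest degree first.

Step 1: lead(6x⁶ + 19x⁵ + 12x⁴ + 13x³ + 12x² − 45x − 33) ÷ lead(D) = 6x⁶ ÷ −3x = −2x⁵. Subtract (−2x⁵)·D = 6x⁶ + 10x⁵. Remainder: 9x⁵ + 12x⁴ + 13x³ + 12x² − 45x − 33.
Step 2: lead(9x⁵ + 12x⁴ + 13x³ + 12x² − 45x − 33) ÷ lead(D) = 9x⁵ ÷ −3x = −3x⁴. Subtract (−3x⁴)·D = 9x⁵ + 15x⁴. Remainder: −3x⁴ + 13x³ + 12x² − 45x − 33.
Step 3: lead(−3x⁴ + 13x³ + 12x² − 45x − 33) ÷ lead(D) = −3x⁴ ÷ −3x = x³. Subtract (x³)·D = −3x⁴ − 5x³. Remainder: 18x³ + 12x² − 45x − 33.
Step 4: lead(18x³ + 12x² − 45x − 33) ÷ lead(D) = 18x³ ÷ −3x = −6x². Subtract (−6x²)·D = 18x³ + 30x². Remainder: −18x² − 45x − 33.
Step 5: lead(−18x² − 45x − 33) ÷ lead(D) = −18x² ÷ −3x = 6x. Subtract (6x)·D = −18x² − 30x. Remainder: −15x − 33.
Step 6: lead(−15x − 33) ÷ lead(D) = −15x ÷ −3x = 5. Subtract (5)·D = −15x − 25. Remainder: −8.

Q = [-2, -3, 1, -6, 6, 5]; R = [-8]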